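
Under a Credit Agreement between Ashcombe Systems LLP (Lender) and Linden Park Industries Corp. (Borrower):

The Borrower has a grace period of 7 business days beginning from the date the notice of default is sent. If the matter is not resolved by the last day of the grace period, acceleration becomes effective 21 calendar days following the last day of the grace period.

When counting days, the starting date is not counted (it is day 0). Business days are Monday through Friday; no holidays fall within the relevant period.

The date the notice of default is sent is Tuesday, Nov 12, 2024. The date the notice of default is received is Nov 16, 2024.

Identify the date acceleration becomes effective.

From Tuesday, Nov 12, 2024, 7 business days (Nov 13, Nov 14, Nov 15, Nov 18, Nov 19, Nov 20, Nov 21, skipping weekends) brings us to Thursday, Nov 21, 2024, which is the last day of the grace period.
The date acceleration becomes effective: Nov 21, 2024 + 21 days = Dec 12, 2024.

Dec 12, 2024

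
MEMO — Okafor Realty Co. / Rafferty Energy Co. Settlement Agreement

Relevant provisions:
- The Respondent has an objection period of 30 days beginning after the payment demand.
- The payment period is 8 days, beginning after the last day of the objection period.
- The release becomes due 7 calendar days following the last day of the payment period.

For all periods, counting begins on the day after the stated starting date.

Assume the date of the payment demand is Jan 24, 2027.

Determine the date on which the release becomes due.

The last day of the objection period: Jan 24, 2027 + 30 days = Feb 23, 2027.
The last day of the payment period: Feb 23, 2027 + 8 days = Mar 3, 2027.
The date on which the release becomes due: 7 calendar days after Mar 3, 2027 is Mar 10, 2027.

Mar 10, 2027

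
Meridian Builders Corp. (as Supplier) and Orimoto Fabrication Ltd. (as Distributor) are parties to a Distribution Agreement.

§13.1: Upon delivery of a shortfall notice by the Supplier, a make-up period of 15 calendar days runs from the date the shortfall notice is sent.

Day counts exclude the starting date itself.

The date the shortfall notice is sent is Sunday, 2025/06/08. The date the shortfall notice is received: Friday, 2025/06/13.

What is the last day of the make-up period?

The last day of the make-up period: 15 calendar days after 2025/06/08 is 2025/06/23.

2025/06/23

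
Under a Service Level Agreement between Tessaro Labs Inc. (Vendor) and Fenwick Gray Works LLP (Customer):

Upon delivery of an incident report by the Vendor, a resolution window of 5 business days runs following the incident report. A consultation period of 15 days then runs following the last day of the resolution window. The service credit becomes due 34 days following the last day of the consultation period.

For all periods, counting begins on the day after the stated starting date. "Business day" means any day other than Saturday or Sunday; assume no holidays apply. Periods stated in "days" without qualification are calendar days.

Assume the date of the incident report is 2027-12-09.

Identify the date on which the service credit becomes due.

From Thursday, 2027-12-09, 5 business days (Dec 10, Dec 13, Dec 14, Dec 15, Dec 16, skipping weekends) brings us to Thursday, 2027-12-16, which is the last day of the resolution window.
The last day of the consultation period: 2027-12-16 + 15 days = 2027-12-31.
Adding 34 calendar days to 2027-12-31 gives 2028-02-03, which is the date on which the service credit becomes due.

2028-02-03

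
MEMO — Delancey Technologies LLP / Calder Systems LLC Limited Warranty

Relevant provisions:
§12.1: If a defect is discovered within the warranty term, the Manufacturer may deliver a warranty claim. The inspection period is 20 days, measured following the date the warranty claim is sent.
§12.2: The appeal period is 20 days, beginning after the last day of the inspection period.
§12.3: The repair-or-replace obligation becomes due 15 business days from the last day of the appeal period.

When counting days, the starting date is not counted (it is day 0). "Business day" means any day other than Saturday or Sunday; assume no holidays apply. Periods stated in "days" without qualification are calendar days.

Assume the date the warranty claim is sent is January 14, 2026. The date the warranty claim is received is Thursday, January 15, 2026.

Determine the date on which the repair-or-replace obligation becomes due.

March 16, 2026

Adding 20 calendar days to January 14, 2026 gives February 3, 2026, which is the last day of the inspection period.
Adding 20 calendar days to February 3, 2026 gives February 23, 2026, which is the last day of the appeal period.
The date on which the repair-or-replace obligation becomes due: 15 business days after Monday, February 23, 2026, skipping weekends — Feb 24, Feb 25, Feb 26, Feb 27, …, Mar 12, Mar 13, Mar 16 — lands on Monday, March 16, 2026.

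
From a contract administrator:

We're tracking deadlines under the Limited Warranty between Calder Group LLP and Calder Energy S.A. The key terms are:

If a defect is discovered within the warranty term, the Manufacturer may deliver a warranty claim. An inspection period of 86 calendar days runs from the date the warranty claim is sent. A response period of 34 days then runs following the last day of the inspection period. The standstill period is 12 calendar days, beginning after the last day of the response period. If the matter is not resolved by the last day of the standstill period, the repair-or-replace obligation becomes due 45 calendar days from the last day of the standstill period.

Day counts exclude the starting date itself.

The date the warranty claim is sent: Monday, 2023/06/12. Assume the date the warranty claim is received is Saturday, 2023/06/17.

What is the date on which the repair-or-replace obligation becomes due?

The last day of the inspection period: 2023/06/12 + 86 days = 2023/09/06.
The last day of the response period: 2023/09/06 + 34 days = 2023/10/10.
The last day of the standstill period: 12 calendar days after 2023/10/10 is 2023/10/22.
The date on which the repair-or-replace obligation becomes due: 2023/10/22 + 45 days = 2023/12/06.

2023/12/06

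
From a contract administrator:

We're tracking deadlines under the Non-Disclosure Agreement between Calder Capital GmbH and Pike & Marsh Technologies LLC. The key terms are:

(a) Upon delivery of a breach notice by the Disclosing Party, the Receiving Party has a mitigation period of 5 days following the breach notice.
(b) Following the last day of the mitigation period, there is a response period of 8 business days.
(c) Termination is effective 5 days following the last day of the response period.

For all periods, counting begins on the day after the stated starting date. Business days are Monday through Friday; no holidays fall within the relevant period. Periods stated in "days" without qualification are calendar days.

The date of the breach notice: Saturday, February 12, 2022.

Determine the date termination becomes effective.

The last day of the mitigation period: February 12, 2022 + 5 days = February 17, 2022.
From Thursday, February 17, 2022, 8 business days (Feb 18, Feb 21, Feb 22, Feb 23, Feb 24, Feb 25, Feb 28, Mar 1, skipping weekends) brings us to Tuesday, March 1, 2022, which is the last day of the response period.
The date termination becomes effective: 5 calendar days after March 1, 2022 is March 6, 2022.

March 6, 2022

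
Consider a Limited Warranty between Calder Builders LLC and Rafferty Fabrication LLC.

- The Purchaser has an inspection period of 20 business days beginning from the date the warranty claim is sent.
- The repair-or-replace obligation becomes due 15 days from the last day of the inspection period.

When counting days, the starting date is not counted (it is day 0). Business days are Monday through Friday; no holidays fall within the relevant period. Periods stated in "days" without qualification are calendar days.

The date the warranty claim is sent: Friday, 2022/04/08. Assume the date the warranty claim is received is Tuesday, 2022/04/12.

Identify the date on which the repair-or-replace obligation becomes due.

2022/05/21

The last day of the inspection period: counting 20 business days from Friday, 2022/04/08 (Apr 11, Apr 12, Apr 13, Apr 14, …, May 4, May 5, May 6, skipping weekends) reaches Friday, 2022/05/06.
The date on which the repair-or-replace obligation becomes due: 15 calendar days after 2022/05/06 is 2022/05/21.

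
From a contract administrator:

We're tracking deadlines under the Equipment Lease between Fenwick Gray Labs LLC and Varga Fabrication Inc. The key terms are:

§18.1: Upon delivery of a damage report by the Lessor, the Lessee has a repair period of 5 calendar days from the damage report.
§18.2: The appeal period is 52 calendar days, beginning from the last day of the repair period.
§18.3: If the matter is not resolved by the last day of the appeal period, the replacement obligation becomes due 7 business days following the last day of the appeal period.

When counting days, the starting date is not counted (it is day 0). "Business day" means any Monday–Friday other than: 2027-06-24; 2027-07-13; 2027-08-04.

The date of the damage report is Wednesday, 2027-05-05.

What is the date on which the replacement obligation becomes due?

2027-07-12

The last day of the repair period: 5 calendar days after 2027-05-05 is 2027-05-10.
Adding 52 calendar days to 2027-05-10 gives 2027-07-01, which is the last day of the appeal period.
From Thursday, 2027-07-01, 7 business days (Jul 2, Jul 5, Jul 6, Jul 7, Jul 8, Jul 9, Jul 12, skipping weekends) brings us to Monday, 2027-07-12, which is the date on which the replacement obligation becomes due.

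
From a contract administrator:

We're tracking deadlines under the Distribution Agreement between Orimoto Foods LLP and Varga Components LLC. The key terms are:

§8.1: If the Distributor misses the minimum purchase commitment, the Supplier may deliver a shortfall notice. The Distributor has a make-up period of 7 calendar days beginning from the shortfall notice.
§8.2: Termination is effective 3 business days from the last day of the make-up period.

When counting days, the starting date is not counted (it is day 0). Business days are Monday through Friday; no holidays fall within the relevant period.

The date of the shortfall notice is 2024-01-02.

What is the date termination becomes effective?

The last day of the make-up period: 7 calendar days after 2024-01-02 is 2024-01-09.
The date termination becomes effective: counting 3 business days from Tuesday, 2024-01-09 (Jan 10, Jan 11, Jan 12, skipping weekends) reaches Friday, 2024-01-12.

2024-01-12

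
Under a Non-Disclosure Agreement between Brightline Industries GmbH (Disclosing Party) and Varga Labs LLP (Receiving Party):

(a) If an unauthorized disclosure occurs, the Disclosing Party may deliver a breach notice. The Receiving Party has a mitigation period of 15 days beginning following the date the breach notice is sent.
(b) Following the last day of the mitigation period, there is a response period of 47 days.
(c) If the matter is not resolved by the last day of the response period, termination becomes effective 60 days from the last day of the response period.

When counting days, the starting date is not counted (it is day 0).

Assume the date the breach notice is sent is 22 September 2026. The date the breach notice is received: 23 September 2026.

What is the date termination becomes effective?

The last day of the mitigation period: 15 calendar days after 22 September 2026 is 7 October 2026.
The last day of the response period: 47 calendar days after 7 October 2026 is 23 November 2026.
Adding 60 calendar days to 23 November 2026 gives 22 January 2027, which is the date termination becomes effective.

22 January 2027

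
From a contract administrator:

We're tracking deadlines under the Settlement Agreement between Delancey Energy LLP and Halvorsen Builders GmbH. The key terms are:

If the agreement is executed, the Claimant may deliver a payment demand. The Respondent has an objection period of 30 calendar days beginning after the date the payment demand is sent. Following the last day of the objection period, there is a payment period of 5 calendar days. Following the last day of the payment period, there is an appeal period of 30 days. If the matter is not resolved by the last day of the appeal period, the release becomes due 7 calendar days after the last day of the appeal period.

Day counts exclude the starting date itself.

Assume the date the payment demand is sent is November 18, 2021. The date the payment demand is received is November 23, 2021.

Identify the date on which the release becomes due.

January 29, 2022

Adding 30 calendar days to November 18, 2021 gives December 18, 2021, which is the last day of the objection period.
The last day of the payment period: December 18, 2021 + 5 days = December 23, 2021.
The last day of the appeal period: 30 calendar days after December 23, 2021 is January 22, 2022.
Adding 7 calendar days to January 22, 2022 gives January 29, 2022, which is the date on which the release becomes due.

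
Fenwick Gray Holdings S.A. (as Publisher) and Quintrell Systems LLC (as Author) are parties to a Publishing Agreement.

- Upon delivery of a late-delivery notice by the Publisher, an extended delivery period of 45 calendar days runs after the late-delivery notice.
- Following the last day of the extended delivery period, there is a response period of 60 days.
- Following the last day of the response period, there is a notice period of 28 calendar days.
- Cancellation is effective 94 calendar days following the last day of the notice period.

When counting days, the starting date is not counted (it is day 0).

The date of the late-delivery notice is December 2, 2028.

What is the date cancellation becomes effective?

The last day of the extended delivery period: December 2, 2028 + 45 days = January 16, 2029.
Adding 60 calendar days to January 16, 2029 gives March 17, 2029, which is the last day of the response period.
The last day of the notice period: March 17, 2029 + 28 days = April 14, 2029.
The date cancellation becomes effective: 94 calendar days after April 14, 2029 is July 17, 2029.

July 17, 2029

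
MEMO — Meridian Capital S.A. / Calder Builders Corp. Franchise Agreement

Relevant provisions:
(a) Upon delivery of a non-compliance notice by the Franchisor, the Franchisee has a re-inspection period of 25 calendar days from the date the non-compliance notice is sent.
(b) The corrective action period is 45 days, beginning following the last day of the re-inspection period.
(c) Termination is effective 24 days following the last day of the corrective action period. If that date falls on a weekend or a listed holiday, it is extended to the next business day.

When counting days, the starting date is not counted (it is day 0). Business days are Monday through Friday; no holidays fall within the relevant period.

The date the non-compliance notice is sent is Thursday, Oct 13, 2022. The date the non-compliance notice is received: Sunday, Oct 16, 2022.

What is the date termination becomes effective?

The last day of the re-inspection period: 25 calendar days after Oct 13, 2022 is Nov 7, 2022.
Adding 45 calendar days to Nov 7, 2022 gives Dec 22, 2022, which is the last day of the corrective action period.
The date termination becomes effective: 24 calendar days after Dec 22, 2022 is Jan 15, 2023. That falls on a Sunday, so it rolls to the next business day, Monday, Jan 16, 2023.

Jan 16, 2023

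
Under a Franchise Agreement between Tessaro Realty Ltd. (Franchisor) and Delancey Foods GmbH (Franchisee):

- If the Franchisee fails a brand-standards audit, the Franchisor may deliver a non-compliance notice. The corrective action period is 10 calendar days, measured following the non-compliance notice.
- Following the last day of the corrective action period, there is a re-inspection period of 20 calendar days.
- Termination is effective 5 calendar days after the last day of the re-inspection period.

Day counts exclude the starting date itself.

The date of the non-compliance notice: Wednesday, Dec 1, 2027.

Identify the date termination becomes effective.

Jan 5, 2028

The last day of the corrective action period: 10 calendar days after Dec 1, 2027 is Dec 11, 2027.
Adding 20 calendar days to Dec 11, 2027 gives Dec 31, 2027, which is the last day of the re-inspection period.
The date termination becomes effective: 5 calendar days after Dec 31, 2027 is Jan 5, 2028.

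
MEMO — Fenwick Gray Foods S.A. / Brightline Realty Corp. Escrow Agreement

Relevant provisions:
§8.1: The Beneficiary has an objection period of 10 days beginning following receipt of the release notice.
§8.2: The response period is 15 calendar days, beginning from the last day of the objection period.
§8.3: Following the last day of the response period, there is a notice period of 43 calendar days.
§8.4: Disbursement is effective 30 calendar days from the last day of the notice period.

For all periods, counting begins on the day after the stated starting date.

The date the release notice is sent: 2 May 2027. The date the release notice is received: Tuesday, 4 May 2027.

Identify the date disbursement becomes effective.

10 August 2027

Adding 10 calendar days to 4 May 2027 gives 14 May 2027, which is the last day of the objection period.
Adding 15 calendar days to 14 May 2027 gives 29 May 2027, which is the last day of the response period.
The last day of the notice period: 43 calendar days after 29 May 2027 is 11 July 2027.
Adding 30 calendar days to 11 July 2027 gives 10 August 2027, which is the date disbursement becomes effective.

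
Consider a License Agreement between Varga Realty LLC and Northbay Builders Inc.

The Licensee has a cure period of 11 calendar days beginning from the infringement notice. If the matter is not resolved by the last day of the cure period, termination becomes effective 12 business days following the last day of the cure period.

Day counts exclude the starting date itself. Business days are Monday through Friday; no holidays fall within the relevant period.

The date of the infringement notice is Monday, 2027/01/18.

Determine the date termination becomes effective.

The last day of the cure period: 11 calendar days after 2027/01/18 is 2027/01/29.
From Friday, 2027/01/29, 12 business days (Feb 1, Feb 2, Feb 3, Feb 4, …, Feb 12, Feb 15, Feb 16, skipping weekends) brings us to Tuesday, 2027/02/16, which is the date termination becomes effective.

2027/02/16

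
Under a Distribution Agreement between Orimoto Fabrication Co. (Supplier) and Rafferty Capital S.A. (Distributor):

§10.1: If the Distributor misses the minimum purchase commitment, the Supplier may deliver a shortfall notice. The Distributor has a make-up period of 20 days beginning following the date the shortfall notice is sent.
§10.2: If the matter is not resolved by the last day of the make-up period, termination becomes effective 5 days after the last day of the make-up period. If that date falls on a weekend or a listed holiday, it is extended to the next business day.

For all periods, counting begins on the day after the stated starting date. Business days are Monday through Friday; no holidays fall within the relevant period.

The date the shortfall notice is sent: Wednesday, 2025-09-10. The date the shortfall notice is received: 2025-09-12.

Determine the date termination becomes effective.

The last day of the make-up period: 2025-09-10 + 20 days = 2025-09-30.
Adding 5 calendar days to 2025-09-30 gives 2025-10-05, which is the date termination becomes effective. That falls on a Sunday, so it rolls to the next business day, Monday, 2025-10-06.

2025-10-06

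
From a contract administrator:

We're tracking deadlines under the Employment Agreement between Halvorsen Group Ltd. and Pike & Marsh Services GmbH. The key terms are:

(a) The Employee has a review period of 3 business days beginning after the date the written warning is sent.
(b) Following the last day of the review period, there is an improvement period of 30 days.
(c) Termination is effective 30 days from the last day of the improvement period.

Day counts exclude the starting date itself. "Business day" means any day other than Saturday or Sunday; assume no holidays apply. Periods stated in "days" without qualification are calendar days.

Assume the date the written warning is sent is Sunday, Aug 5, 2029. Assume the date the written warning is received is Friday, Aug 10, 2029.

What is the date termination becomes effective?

The last day of the review period: 3 business days after Sunday, Aug 5, 2029, skipping weekends — Aug 6, Aug 7, Aug 8 — lands on Wednesday, Aug 8, 2029.
The last day of the improvement period: Aug 8, 2029 + 30 days = Sep 7, 2029.
Adding 30 calendar days to Sep 7, 2029 gives Oct 7, 2029, which is the date termination becomes effective.

Oct 7, 2029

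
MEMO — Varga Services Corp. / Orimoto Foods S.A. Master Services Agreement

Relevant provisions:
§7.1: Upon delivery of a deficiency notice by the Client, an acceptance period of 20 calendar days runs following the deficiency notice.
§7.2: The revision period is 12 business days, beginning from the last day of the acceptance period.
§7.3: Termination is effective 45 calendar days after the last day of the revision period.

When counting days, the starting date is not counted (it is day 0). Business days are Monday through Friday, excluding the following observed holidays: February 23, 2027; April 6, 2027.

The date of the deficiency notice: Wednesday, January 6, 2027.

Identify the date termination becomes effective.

The last day of the acceptance period: 20 calendar days after January 6, 2027 is January 26, 2027.
The last day of the revision period: 12 business days after Tuesday, January 26, 2027, skipping weekends — Jan 27, Jan 28, Jan 29, Feb 1, …, Feb 9, Feb 10, Feb 11 — lands on Thursday, February 11, 2027.
The date termination becomes effective: February 11, 2027 + 45 days = March 28, 2027.

March 28, 2027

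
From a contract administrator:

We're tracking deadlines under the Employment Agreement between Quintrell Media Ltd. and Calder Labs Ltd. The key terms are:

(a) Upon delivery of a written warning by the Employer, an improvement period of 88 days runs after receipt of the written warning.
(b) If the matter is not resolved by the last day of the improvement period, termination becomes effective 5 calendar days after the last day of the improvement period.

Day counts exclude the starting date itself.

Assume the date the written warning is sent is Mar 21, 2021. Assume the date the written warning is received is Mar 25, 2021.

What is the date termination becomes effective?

Jun 26, 2021

The last day of the improvement period: 88 calendar days after Mar 25, 2021 is Jun 21, 2021.
The date termination becomes effective: Jun 21, 2021 + 5 days = Jun 26, 2021.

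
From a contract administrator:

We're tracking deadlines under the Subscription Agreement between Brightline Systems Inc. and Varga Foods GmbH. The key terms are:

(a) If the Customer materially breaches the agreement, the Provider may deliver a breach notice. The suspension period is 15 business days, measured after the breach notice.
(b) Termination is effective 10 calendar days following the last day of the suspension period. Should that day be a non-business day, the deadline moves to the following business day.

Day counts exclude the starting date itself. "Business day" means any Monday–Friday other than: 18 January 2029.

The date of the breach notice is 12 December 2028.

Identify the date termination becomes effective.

The last day of the suspension period: 15 business days after Tuesday, 12 December 2028, skipping weekends — Dec 13, Dec 14, Dec 15, Dec 18, …, Dec 29, Jan 1, Jan 2 — lands on Tuesday, 2 January 2029.
The date termination becomes effective: 10 calendar days after 2 January 2029 is 12 January 2029. 12 January 2029 is a Friday and is not a listed holiday, so no roll-forward applies.

12 January 2029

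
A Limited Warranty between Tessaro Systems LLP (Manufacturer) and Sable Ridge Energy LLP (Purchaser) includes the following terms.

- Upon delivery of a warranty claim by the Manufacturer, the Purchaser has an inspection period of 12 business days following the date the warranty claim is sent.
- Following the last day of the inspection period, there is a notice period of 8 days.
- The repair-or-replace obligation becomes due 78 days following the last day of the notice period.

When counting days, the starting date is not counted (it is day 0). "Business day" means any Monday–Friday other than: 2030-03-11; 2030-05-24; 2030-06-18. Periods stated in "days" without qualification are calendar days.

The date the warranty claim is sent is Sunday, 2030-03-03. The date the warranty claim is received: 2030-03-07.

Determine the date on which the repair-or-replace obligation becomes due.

2030-06-14

From Sunday, 2030-03-03, 12 business days (Mar 4, Mar 5, Mar 6, Mar 7, …, Mar 18, Mar 19, Mar 20, skipping weekends and the listed holiday on Mar 11) brings us to Wednesday, 2030-03-20, which is the last day of the inspection period.
The last day of the notice period: 2030-03-20 + 8 days = 2030-03-28.
The date on which the repair-or-replace obligation becomes due: 2030-03-28 + 78 days = 2030-06-14.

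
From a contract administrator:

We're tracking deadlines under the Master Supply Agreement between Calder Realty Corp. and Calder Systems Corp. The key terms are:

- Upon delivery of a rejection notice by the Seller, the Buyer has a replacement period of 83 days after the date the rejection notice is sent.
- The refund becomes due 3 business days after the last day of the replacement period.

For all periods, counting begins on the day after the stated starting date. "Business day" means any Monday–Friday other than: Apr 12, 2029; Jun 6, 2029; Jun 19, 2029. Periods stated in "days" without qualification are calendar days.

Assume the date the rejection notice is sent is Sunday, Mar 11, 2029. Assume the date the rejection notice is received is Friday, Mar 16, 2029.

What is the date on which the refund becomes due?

The last day of the replacement period: 83 calendar days after Mar 11, 2029 is Jun 2, 2029.
The date on which the refund becomes due: counting 3 business days from Saturday, Jun 2, 2029 (Jun 4, Jun 5, Jun 7, skipping weekends and the listed holiday on Jun 6) reaches Thursday, Jun 7, 2029.

Jun 7, 2029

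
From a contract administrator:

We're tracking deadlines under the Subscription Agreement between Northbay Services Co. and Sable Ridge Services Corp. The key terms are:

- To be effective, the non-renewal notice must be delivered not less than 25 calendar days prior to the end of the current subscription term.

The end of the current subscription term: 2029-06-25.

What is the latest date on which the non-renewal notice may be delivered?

2029-05-31

2029-06-25 minus 25 days is 2029-05-31.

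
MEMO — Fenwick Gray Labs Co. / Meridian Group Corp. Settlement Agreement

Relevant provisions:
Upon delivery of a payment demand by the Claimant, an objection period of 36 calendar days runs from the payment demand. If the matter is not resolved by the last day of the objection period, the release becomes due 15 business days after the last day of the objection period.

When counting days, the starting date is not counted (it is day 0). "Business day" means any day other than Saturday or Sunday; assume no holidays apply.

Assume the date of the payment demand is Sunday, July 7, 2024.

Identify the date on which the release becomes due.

September 2, 2024

The last day of the objection period: July 7, 2024 + 36 days = August 12, 2024.
The date on which the release becomes due: 15 business days after Monday, August 12, 2024, skipping weekends — Aug 13, Aug 14, Aug 15, Aug 16, …, Aug 29, Aug 30, Sep 2 — lands on Monday, September 2, 2024.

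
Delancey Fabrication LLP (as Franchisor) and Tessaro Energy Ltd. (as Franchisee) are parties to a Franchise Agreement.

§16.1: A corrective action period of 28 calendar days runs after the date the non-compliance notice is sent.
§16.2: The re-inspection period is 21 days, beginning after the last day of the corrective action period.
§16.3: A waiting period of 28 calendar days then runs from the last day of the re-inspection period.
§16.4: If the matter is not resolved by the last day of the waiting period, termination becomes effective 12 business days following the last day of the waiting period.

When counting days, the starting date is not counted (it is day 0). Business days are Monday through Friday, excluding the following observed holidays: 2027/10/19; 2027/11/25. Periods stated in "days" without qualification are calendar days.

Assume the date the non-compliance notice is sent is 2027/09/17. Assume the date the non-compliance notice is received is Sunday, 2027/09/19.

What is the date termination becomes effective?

The last day of the corrective action period: 2027/09/17 + 28 days = 2027/10/15.
The last day of the re-inspection period: 2027/10/15 + 21 days = 2027/11/05.
The last day of the waiting period: 2027/11/05 + 28 days = 2027/12/03.
From Friday, 2027/12/03, 12 business days (Dec 6, Dec 7, Dec 8, Dec 9, …, Dec 17, Dec 20, Dec 21, skipping weekends) brings us to Tuesday, 2027/12/21, which is the date termination becomes effective.

2027/12/21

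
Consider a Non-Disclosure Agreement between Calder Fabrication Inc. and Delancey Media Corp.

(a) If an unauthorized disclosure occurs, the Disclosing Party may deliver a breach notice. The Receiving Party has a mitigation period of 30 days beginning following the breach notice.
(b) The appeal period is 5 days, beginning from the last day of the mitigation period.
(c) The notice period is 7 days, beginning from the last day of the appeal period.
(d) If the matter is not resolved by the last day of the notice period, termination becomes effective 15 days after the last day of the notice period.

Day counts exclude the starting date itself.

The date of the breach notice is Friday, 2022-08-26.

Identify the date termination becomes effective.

The last day of the mitigation period: 30 calendar days after 2022-08-26 is 2022-09-25.
The last day of the appeal period: 5 calendar days after 2022-09-25 is 2022-09-30.
The last day of the notice period: 7 calendar days after 2022-09-30 is 2022-10-07.
The date termination becomes effective: 2022-10-07 + 15 days = 2022-10-22.

2022-10-22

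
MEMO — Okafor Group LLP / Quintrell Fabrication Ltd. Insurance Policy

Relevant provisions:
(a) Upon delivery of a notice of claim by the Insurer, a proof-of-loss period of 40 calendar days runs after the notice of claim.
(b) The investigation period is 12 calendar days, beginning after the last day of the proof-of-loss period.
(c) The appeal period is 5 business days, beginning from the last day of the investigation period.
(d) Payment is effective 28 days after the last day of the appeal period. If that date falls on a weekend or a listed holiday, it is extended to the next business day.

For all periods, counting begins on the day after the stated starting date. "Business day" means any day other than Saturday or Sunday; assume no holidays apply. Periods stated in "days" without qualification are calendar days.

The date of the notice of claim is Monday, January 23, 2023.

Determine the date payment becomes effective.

Adding 40 calendar days to January 23, 2023 gives March 4, 2023, which is the last day of the proof-of-loss period.
Adding 12 calendar days to March 4, 2023 gives March 16, 2023, which is the last day of the investigation period.
From Thursday, March 16, 2023, 5 business days (Mar 17, Mar 20, Mar 21, Mar 22, Mar 23, skipping weekends) brings us to Thursday, March 23, 2023, which is the last day of the appeal period.
The date payment becomes effective: 28 calendar days after March 23, 2023 is April 20, 2023. April 20, 2023 is a Thursday, so no roll-forward applies.

April 20, 2023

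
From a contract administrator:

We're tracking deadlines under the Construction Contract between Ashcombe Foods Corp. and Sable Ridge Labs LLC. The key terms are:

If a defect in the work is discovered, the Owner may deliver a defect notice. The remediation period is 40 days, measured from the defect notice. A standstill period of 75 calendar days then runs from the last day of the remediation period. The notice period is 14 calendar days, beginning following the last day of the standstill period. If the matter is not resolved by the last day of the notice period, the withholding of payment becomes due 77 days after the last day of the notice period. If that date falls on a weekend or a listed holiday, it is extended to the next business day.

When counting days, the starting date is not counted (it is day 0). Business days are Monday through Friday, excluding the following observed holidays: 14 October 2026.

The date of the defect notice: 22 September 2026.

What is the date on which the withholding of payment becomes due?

16 April 2027

The last day of the remediation period: 40 calendar days after 22 September 2026 is 1 November 2026.
The last day of the standstill period: 75 calendar days after 1 November 2026 is 15 January 2027.
Adding 14 calendar days to 15 January 2027 gives 29 January 2027, which is the last day of the notice period.
The date on which the withholding of payment becomes due: 77 calendar days after 29 January 2027 is 16 April 2027. 16 April 2027 is a Friday and is not a listed holiday, so no roll-forward applies.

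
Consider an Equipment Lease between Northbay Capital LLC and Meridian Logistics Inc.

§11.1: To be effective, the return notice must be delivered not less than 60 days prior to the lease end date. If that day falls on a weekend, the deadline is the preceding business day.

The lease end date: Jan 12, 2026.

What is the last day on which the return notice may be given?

Counting back 60 calendar days from Jan 12, 2026 gives Nov 13, 2025. That is a Thursday, so no adjustment is needed.

Nov 13, 2025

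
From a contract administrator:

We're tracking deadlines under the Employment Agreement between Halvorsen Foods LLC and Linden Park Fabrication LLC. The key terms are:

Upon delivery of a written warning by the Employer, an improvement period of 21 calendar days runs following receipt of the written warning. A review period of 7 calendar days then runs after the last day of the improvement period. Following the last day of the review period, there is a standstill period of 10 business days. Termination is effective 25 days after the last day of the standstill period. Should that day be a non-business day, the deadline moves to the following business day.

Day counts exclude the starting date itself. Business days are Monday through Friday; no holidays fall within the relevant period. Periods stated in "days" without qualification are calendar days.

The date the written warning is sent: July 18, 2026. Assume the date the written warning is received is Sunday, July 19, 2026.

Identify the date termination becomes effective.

The last day of the improvement period: 21 calendar days after July 19, 2026 is August 9, 2026.
The last day of the review period: 7 calendar days after August 9, 2026 is August 16, 2026.
From Sunday, August 16, 2026, 10 business days (Aug 17, Aug 18, Aug 19, Aug 20, Aug 21, Aug 24, Aug 25, Aug 26, Aug 27, Aug 28, skipping weekends) brings us to Friday, August 28, 2026, which is the last day of the standstill period.
The date termination becomes effective: August 28, 2026 + 25 days = September 22, 2026. September 22, 2026 is a Tuesday, so no roll-forward applies.

September 22, 2026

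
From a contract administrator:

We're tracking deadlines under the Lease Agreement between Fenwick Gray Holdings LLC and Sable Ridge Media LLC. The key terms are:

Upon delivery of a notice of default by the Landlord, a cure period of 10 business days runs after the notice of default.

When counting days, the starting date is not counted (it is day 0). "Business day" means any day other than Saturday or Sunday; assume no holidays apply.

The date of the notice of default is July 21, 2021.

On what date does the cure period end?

August 4, 2021

From Wednesday, July 21, 2021, 10 business days (Jul 22, Jul 23, Jul 26, Jul 27, Jul 28, Jul 29, Jul 30, Aug 2, Aug 3, Aug 4, skipping weekends) brings us to Wednesday, August 4, 2021, which is the last day of the cure period.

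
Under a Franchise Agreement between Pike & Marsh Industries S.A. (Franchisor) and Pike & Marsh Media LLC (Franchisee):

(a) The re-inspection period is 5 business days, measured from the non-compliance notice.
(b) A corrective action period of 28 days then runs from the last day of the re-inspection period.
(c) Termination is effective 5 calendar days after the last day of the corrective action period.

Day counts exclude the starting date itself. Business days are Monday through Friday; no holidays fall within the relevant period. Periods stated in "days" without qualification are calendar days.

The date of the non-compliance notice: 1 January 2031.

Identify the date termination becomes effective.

10 February 2031

The last day of the re-inspection period: counting 5 business days from Wednesday, 1 January 2031 (Jan 2, Jan 3, Jan 6, Jan 7, Jan 8, skipping weekends) reaches Wednesday, 8 January 2031.
The last day of the corrective action period: 28 calendar days after 8 January 2031 is 5 February 2031.
The date termination becomes effective: 5 calendar days after 5 February 2031 is 10 February 2031.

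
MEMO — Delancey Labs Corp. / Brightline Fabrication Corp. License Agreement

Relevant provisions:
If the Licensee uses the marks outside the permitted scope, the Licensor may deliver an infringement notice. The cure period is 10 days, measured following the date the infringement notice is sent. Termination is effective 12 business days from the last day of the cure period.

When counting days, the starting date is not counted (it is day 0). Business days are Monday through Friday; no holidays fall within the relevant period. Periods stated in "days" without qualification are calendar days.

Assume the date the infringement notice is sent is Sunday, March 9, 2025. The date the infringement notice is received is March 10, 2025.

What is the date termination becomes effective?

The last day of the cure period: 10 calendar days after March 9, 2025 is March 19, 2025.
From Wednesday, March 19, 2025, 12 business days (Mar 20, Mar 21, Mar 24, Mar 25, …, Apr 2, Apr 3, Apr 4, skipping weekends) brings us to Friday, April 4, 2025, which is the date termination becomes effective.

April 4, 2025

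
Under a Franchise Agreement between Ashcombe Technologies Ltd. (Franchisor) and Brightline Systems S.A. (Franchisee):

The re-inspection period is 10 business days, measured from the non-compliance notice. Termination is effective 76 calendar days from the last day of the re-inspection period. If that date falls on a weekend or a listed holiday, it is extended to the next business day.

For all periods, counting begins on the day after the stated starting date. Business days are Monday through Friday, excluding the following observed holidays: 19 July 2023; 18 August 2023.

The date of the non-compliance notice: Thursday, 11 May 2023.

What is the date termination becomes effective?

The last day of the re-inspection period: counting 10 business days from Thursday, 11 May 2023 (May 12, May 15, May 16, May 17, May 18, May 19, May 22, May 23, May 24, May 25, skipping weekends) reaches Thursday, 25 May 2023.
Adding 76 calendar days to 25 May 2023 gives 9 August 2023, which is the date termination becomes effective. 9 August 2023 is a Wednesday and is not a listed holiday, so no roll-forward applies.

9 August 2023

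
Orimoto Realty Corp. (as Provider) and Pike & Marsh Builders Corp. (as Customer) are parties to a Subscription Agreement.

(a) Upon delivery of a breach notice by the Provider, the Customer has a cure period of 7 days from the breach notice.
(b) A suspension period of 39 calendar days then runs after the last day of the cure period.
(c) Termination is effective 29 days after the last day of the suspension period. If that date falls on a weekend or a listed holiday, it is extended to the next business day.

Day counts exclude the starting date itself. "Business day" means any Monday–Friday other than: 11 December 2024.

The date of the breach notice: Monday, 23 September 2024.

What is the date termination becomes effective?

The last day of the cure period: 7 calendar days after 23 September 2024 is 30 September 2024.
The last day of the suspension period: 39 calendar days after 30 September 2024 is 8 November 2024.
The date termination becomes effective: 8 November 2024 + 29 days = 7 December 2024. That falls on a Saturday, so it rolls to the next business day, Monday, 9 December 2024.

9 December 2024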